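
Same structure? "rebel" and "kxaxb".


Pattern of "rebel": [0, 1, 2, 1, 3]
Pattern of "kxaxb": [0, 1, 2, 1, 3]
Patterns match
Same pattern = Yes


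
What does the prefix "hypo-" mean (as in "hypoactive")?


Prefix: hypo-
As in: hypoactive -> hypo- + active
Meaning = under / below normal


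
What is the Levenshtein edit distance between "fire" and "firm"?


Word 1: "fire" (length 4)
Word 2: "firm" (length 4)
One optimal edit sequence (insert/delete/substitute each cost 1):
  1. keep 'f'
  2. keep 'i'
  3. keep 'r'
  4. substitute 'e' -> 'm'  (+1)
Total edit operations: 1
Edit distance = 1


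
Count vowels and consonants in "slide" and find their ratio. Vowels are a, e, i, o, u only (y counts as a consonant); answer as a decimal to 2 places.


Word: "slide"
Vowels (a,e,i,o,u): 2
Consonants: 3
Ratio = 2/3
= 0.67


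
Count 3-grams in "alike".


Word: "alike" (length 5)
Number of 3-grams = length - 3 + 1 = 5 - 3 + 1
= 3


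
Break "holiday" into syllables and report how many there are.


Word: "holiday"
Syllable breakdown: hol · i · day
Counting: 3 parts
= 3 syllables


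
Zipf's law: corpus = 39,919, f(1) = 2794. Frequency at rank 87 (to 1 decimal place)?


Zipf's law: f(r) = f(1) / r
f(1) = 2794
f(87) = 2794 / 87
= 32.1 occurrences


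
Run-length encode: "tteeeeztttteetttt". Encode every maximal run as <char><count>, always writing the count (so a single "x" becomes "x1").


String: "tteeeeztttteetttt"
Scanning for consecutive runs:
  't' x 2
  'e' x 4
  'z' x 1
  't' x 4
  'e' x 2
  't' x 4
RLE = "t2e4z1t4e2t4"


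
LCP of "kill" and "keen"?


Word 1: "kill"
Word 2: "keen"
Comparing from start:
  Pos 0: 'k' == 'k'
  Pos 1: 'i' != 'e' (stop)
LCP = "k" (length 1)


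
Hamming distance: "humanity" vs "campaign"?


Comparing character by character (same length = 8):
  Pos 0: 'h' vs 'c' !=
  Pos 1: 'u' vs 'a' !=
  Pos 2: 'm' vs 'm' =
  Pos 3: 'a' vs 'p' !=
  Pos 4: 'n' vs 'a' !=
  Pos 5: 'i' vs 'i' =
  Pos 6: 't' vs 'g' !=
  Pos 7: 'y' vs 'n' !=
Hamming distance = 6


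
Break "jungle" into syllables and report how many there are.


Word: "jungle"
Syllable breakdown: jun / gle
Counting: 2 parts
= 2 syllables


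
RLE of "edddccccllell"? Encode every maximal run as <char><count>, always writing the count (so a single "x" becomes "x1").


String: "edddccccllell"
Scanning for consecutive runs:
  'e' x 1
  'd' x 3
  'c' x 4
  'l' x 2
  'e' x 1
  'l' x 2
RLE = "e1d3c4l2e1l2"


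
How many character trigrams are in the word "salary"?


Word: "salary" (length 6)
Number of 3-grams = length - 3 + 1 = 6 - 3 + 1
= 4


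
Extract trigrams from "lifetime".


Word: "lifetime" (length 8)
Number of trigrams = 8 - 3 + 1 = 6
  Position 0: "lif"
  Position 1: "ife"
  Position 2: "fet"
  Position 3: "eti"
  Position 4: "tim"
  Position 5: "ime"
Trigrams = "lif", "ife", "fet", "eti", "tim", "ime"


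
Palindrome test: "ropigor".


Word: "ropigor"
Reversed: "rogipor"
Forward == Backward? ropigor != rogipor
Palindrome = No


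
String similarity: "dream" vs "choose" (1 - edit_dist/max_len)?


Word 1: "dream" (length 5)
Word 2: "choose" (length 6)
One optimal edit sequence:
  1. insert 'c'  (+1)
  2. substitute 'd' -> 'h'  (+1)
  3. substitute 'r' -> 'o'  (+1)
  4. substitute 'e' -> 'o'  (+1)
  5. substitute 'a' -> 's'  (+1)
  6. substitute 'm' -> 'e'  (+1)
Edit distance = 6
Max length = max(5, 6) = 6
Similarity = 1 - 6/6
= 0.0000


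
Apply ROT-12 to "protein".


Word: "protein"
Shift: 12
Each letter → (letter + shift) mod 26:
  'p' (15) + 12 = 1 → 'b'
  'r' (17) + 12 = 3 → 'd'
  'o' (14) + 12 = 0 → 'a'
  't' (19) + 12 = 5 → 'f'
  'e' (4) + 12 = 16 → 'q'
  'i' (8) + 12 = 20 → 'u'
  'n' (13) + 12 = 25 → 'z'
Result = "bdafquz"


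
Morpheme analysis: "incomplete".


Word: "incomplete"
Morphemes: in- | complete
Each morpheme carries meaning
= 2 morphemes


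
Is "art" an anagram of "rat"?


Word 1: "rat" → sorted: art
Word 2: "art" → sorted: art
Same letters? art == art
Anagram = Yes


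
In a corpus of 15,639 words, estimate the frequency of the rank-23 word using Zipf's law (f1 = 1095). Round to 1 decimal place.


Zipf's law: f(r) = f(1) / r
f(1) = 1095
f(23) = 1095 / 23
= 47.6 occurrences


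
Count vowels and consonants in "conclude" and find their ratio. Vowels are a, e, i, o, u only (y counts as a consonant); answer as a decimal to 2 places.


Word: "conclude"
Vowels (a,e,i,o,u): 3
Consonants: 5
Ratio = 3/5
= 0.60


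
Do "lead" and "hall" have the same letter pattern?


Pattern of "lead": [0, 1, 2, 3]
Pattern of "hall": [0, 1, 2, 2]
Patterns do not match
Same pattern = No


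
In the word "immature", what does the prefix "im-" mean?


Prefix: im-
Example: immature = im- + mature
Meaning = not / into


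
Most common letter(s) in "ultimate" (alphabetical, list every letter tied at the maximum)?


Word: "ultimate"
Letter counts:
  'a': 1
  'e': 1
  'i': 1
  'l': 1
  'm': 1
  't': 2
  'u': 1
Maximum count = 2
Most frequent = 't' (2 times each)


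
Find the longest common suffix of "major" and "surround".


Word 1: "major"
Word 2: "surround"
Comparing from end:
  Pos -1: 'r' != 'd' (stop)
LCS = "" (length 0)


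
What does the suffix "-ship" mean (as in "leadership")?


Suffix: -ship
As in: leadership -> leader + -ship
Meaning = state / position


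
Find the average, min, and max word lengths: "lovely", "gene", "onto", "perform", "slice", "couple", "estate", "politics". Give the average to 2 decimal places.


Lengths: "lovely"=6, "gene"=4, "onto"=4, "perform"=7, "slice"=5, "couple"=6, "estate"=6, "politics"=8
Sum = 46, Count = 8
Average = 46/8 = 5.75
= avg=5.75, min=4, max=8


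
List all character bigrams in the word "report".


Word: "report" (length 6)
Number of bigrams = 6 - 2 + 1 = 5
  Position 0: "re"
  Position 1: "ep"
  Position 2: "po"
  Position 3: "or"
  Position 4: "rt"
Bigrams = "re", "ep", "po", "or", "rt"


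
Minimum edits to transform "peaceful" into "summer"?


Word 1: "peaceful" (length 8)
Word 2: "summer" (length 6)
One optimal edit sequence (insert/delete/substitute each cost 1):
  1. substitute 'p' -> 's'  (+1)
  2. substitute 'e' -> 'u'  (+1)
  3. substitute 'a' -> 'm'  (+1)
  4. substitute 'c' -> 'm'  (+1)
  5. keep 'e'
  6. delete 'f'  (+1)
  7. delete 'u'  (+1)
  8. substitute 'l' -> 'r'  (+1)
Total edit operations: 7
Edit distance = 7


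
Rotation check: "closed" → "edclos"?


Word: "closed", Candidate: "edclos"
Method: check if candidate is substring of word+word
"closedclosed" contains "edclos"? Yes
Is rotation = Yes


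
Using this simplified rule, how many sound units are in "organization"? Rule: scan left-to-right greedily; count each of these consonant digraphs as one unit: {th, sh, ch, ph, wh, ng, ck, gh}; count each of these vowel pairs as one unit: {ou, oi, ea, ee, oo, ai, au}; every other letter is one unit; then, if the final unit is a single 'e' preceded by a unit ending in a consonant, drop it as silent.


Word: "organization" (12 letters)
Left-to-right scan:
  (1) 'o' (letter)
  (2) 'r' (letter)
  (3) 'g' (letter)
  (4) 'a' (letter)
  (5) 'n' (letter)
  (6) 'i' (letter)
  (7) 'z' (letter)
  (8) 'a' (letter)
  (9) 't' (letter)
  (10) 'i' (letter)
  (11) 'o' (letter)
  (12) 'n' (letter)
Units from scan: 12
Sound units = 12 units


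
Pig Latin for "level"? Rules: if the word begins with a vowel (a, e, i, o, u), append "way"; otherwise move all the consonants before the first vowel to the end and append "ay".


Word: "level"
Starts with consonant(s) → move to end, add 'ay'
Consonant cluster: "l"
Pig Latin = "evellay"


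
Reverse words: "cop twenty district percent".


Original: "cop twenty district percent"
Words (1..n): cop | twenty | district | percent
Reversed (n..1): percent | district | twenty | cop
Result = "percent district twenty cop"


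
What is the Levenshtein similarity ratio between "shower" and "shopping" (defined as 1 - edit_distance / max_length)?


Word 1: "shower" (length 6)
Word 2: "shopping" (length 8)
One optimal edit sequence:
  1. keep 's'
  2. keep 'h'
  3. keep 'o'
  4. insert 'p'  (+1)
  5. insert 'p'  (+1)
  6. substitute 'w' -> 'i'  (+1)
  7. substitute 'e' -> 'n'  (+1)
  8. substitute 'r' -> 'g'  (+1)
Edit distance = 5
Max length = max(6, 8) = 8
Similarity = 1 - 5/8
= 0.3750


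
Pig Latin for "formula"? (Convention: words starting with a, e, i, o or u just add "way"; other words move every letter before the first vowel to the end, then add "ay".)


Word: "formula"
Starts with consonant(s) → move to end, add 'ay'
Consonant cluster: "f"
Pig Latin = "ormulafay"


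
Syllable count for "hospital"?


Word: "hospital"
Syllable breakdown: hos · pi · tal
Counting: 3 parts
= 3 syllables


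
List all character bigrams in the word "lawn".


Word: "lawn" (length 4)
Number of bigrams = 4 - 2 + 1 = 3
  Position 0: "la"
  Position 1: "aw"
  Position 2: "wn"
Bigrams = "la", "aw", "wn"


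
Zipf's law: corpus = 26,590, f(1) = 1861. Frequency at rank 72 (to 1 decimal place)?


Zipf's law: f(r) = f(1) / r
f(1) = 1861
f(72) = 1861 / 72
= 25.8 occurrences


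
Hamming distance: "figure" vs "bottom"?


Comparing character by character (same length = 6):
  Pos 0: 'f' vs 'b' !=
  Pos 1: 'i' vs 'o' !=
  Pos 2: 'g' vs 't' !=
  Pos 3: 'u' vs 't' !=
  Pos 4: 'r' vs 'o' !=
  Pos 5: 'e' vs 'm' !=
Hamming distance = 6


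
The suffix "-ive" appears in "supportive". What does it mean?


Suffix: -ive
Example: supportive (support + -ive)
Meaning = tending to


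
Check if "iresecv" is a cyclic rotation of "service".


Word: "service", Candidate: "iresecv"
Method: check if candidate is substring of word+word
"serviceservice" contains "iresecv"? No
Is rotation = No


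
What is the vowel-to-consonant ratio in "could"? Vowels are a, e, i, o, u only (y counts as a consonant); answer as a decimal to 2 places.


Word: "could"
Vowels (a,e,i,o,u): 2
Consonants: 3
Ratio = 2/3
= 0.67


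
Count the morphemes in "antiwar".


Word: "antiwar"
Morphemes: anti- + war
Each morpheme carries meaning
= 2 morphemes


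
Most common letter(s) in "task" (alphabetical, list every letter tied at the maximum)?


Word: "task"
Letter counts:
  'a': 1
  'k': 1
  's': 1
  't': 1
Maximum count = 1
Most frequent = 'a', 'k', 's', 't' (1 time each)


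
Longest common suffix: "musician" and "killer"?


Word 1: "musician"
Word 2: "killer"
Comparing from end:
  Pos -1: 'n' != 'r' (stop)
LCS = "" (length 0)


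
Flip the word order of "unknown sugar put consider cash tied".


Original: "unknown sugar put consider cash tied"
Words (1..n): unknown | sugar | put | consider | cash | tied
Reversed (n..1): tied | cash | consider | put | sugar | unknown
Result = "tied cash consider put sugar unknown"


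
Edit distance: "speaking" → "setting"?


Word 1: "speaking" (length 8)
Word 2: "setting" (length 7)
One optimal edit sequence (insert/delete/substitute each cost 1):
  1. keep 's'
  2. delete 'p'  (+1)
  3. keep 'e'
  4. substitute 'a' -> 't'  (+1)
  5. substitute 'k' -> 't'  (+1)
  6. keep 'i'
  7. keep 'n'
  8. keep 'g'
Total edit operations: 3
Edit distance = 3


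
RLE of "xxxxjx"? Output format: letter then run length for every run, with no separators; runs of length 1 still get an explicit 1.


String: "xxxxjx"
Scanning for consecutive runs:
  'x' x 4
  'j' x 1
  'x' x 1
RLE = "x4j1x1"


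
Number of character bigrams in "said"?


Word: "said" (length 4)
Number of 2-grams = length - 2 + 1 = 4 - 2 + 1
= 3


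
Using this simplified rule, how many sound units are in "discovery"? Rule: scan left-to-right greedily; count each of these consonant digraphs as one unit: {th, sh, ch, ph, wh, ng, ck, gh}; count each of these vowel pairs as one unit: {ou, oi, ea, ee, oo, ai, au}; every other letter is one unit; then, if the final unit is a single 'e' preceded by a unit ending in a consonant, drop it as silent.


Word: "discovery" (9 letters)
Left-to-right scan:
  [1] 'd' (letter)
  [2] 'i' (letter)
  [3] 's' (letter)
  [4] 'c' (letter)
  [5] 'o' (letter)
  [6] 'v' (letter)
  [7] 'e' (letter)
  [8] 'r' (letter)
  [9] 'y' (letter)
Units from scan: 9
Sound units = 9 units


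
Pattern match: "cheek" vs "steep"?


Pattern of "cheek": [0, 1, 2, 2, 3]
Pattern of "steep": [0, 1, 2, 2, 3]
Patterns match
Same pattern = Yes


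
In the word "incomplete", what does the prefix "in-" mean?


Prefix: in-
Example: incomplete = in- + complete
Meaning = not / into


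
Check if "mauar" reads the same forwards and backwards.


Word: "mauar"
Reversed: "rauam"
Forward == Backward? mauar != rauam
Palindrome = No


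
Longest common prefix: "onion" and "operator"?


Word 1: "onion"
Word 2: "operator"
Comparing from start:
  Pos 0: 'o' == 'o'
  Pos 1: 'n' != 'p' (stop)
LCP = "o" (length 1)


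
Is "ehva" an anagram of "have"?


Word 1: "have" → sorted: aehv
Word 2: "ehva" → sorted: aehv
Same letters? aehv == aehv
Anagram = Yes


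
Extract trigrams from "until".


Word: "until" (length 5)
Number of trigrams = 5 - 3 + 1 = 3
  Position 0: "unt"
  Position 1: "nti"
  Position 2: "til"
Trigrams = "unt", "nti", "til"


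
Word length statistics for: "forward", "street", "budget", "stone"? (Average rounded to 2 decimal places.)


Lengths: "forward"=7, "street"=6, "budget"=6, "stone"=5
Sum = 24, Count = 4
Average = 24/4 = 6.00
= avg=6.00, min=5, max=7


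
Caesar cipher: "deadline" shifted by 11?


Word: "deadline"
Shift: 11
Each letter → (letter + shift) mod 26:
  'd' (3) + 11 = 14 → 'o'
  'e' (4) + 11 = 15 → 'p'
  'a' (0) + 11 = 11 → 'l'
  'd' (3) + 11 = 14 → 'o'
  'l' (11) + 11 = 22 → 'w'
  'i' (8) + 11 = 19 → 't'
  'n' (13) + 11 = 24 → 'y'
  'e' (4) + 11 = 15 → 'p'
Result = "oplowtyp"


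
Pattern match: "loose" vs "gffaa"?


Pattern of "loose": [0, 1, 1, 2, 3]
Pattern of "gffaa": [0, 1, 1, 2, 2]
Patterns do not match
Same pattern = No


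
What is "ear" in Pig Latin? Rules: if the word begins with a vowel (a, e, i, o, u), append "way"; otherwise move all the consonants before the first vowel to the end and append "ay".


Word: "ear"
Starts with vowel → add 'way'
Pig Latin = "earway"


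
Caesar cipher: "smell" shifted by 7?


Word: "smell"
Shift: 7
Each letter → (letter + shift) mod 26:
  's' (18) + 7 = 25 → 'z'
  'm' (12) + 7 = 19 → 't'
  'e' (4) + 7 = 11 → 'l'
  'l' (11) + 7 = 18 → 's'
  'l' (11) + 7 = 18 → 's'
Result = "ztlss"


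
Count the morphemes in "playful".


Word: "playful"
Morphemes: play + -ful
Each morpheme carries meaning
= 2 morphemes


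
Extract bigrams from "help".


Word: "help" (length 4)
Number of bigrams = 4 - 2 + 1 = 3
  Position 0: "he"
  Position 1: "el"
  Position 2: "lp"
Bigrams = "he", "el", "lp"


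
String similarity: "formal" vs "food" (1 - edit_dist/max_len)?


Word 1: "formal" (length 6)
Word 2: "food" (length 4)
One optimal edit sequence:
  1. keep 'f'
  2. keep 'o'
  3. delete 'r'  (+1)
  4. delete 'm'  (+1)
  5. substitute 'a' -> 'o'  (+1)
  6. substitute 'l' -> 'd'  (+1)
Edit distance = 4
Max length = max(6, 4) = 6
Similarity = 1 - 4/6
= 0.3333


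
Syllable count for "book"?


Word: "book"
Syllable breakdown: book
Counting: 1 part
= 1 syllable


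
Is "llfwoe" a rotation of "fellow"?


Word: "fellow", Candidate: "llfwoe"
Method: check if candidate is substring of word+word
"fellowfellow" contains "llfwoe"? No
Is rotation = No


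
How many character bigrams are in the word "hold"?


Word: "hold" (length 4)
Number of 2-grams = length - 2 + 1 = 4 - 2 + 1
= 3


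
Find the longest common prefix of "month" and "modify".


Word 1: "month"
Word 2: "modify"
Comparing from start:
  Pos 0: 'm' == 'm'
  Pos 1: 'o' == 'o'
  Pos 2: 'n' != 'd' (stop)
LCP = "mo" (length 2)


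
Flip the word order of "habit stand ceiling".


Original: "habit stand ceiling"
Words (1..n): habit | stand | ceiling
Reversed (n..1): ceiling | stand | habit
Result = "ceiling stand habit"


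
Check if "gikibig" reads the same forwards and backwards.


Word: "gikibig"
Reversed: "gibikig"
Forward == Backward? gikibig != gibikig
Palindrome = No


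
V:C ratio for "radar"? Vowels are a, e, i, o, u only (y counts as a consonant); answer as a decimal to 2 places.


Word: "radar"
Vowels (a,e,i,o,u): 2
Consonants: 3
Ratio = 2/3
= 0.67


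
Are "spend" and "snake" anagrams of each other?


Word 1: "spend" → sorted: denps
Word 2: "snake" → sorted: aekns
Same letters? denps != aekns
Anagram = No


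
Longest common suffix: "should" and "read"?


Word 1: "should"
Word 2: "read"
Comparing from end:
  Pos -1: 'd' == 'd'
  Pos -2: 'l' != 'a' (stop)
LCS = "d" (length 1)


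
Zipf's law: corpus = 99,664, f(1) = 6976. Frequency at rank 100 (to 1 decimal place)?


Zipf's law: f(r) = f(1) / r
f(1) = 6976
f(100) = 6976 / 100
= 69.8 occurrences


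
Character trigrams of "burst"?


Word: "burst" (length 5)
Number of trigrams = 5 - 3 + 1 = 3
  Position 0: "bur"
  Position 1: "urs"
  Position 2: "rst"
Trigrams = "bur", "urs", "rst"


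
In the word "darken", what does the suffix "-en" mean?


Suffix: -en
Example: darken = dark + -en
Meaning = to make / become


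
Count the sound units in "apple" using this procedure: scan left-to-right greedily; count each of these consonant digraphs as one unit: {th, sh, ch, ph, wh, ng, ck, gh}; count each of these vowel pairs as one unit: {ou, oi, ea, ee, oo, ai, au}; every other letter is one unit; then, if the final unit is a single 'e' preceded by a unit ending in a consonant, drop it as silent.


Word: "apple" (5 letters)
Left-to-right scan:
  (1) 'a' (letter)
  (2) 'p' (letter)
  (3) 'p' (letter)
  (4) 'l' (letter)
  (5) 'e' (letter)
Units from scan: 5
Final unit is 'e' after a consonant -> drop as silent (-1)
Sound units = 4 units


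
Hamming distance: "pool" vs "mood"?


Comparing character by character (same length = 4):
  Pos 0: 'p' vs 'm' !=
  Pos 1: 'o' vs 'o' =
  Pos 2: 'o' vs 'o' =
  Pos 3: 'l' vs 'd' !=
Hamming distance = 2


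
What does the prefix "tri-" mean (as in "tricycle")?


Prefix: tri-
As in: tricycle -> tri- + cycle
Meaning = three


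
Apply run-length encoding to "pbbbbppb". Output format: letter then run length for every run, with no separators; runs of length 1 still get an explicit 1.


String: "pbbbbppb"
Scanning for consecutive runs:
  'p' x 1
  'b' x 4
  'p' x 2
  'b' x 1
RLE = "p1b4p2b1"


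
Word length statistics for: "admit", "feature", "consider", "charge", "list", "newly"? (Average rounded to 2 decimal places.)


Lengths: "admit"=5, "feature"=7, "consider"=8, "charge"=6, "list"=4, "newly"=5
Sum = 35, Count = 6
Average = 35/6 = 5.83
= avg=5.83, min=4, max=8


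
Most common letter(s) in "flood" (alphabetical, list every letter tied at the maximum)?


Word: "flood"
Letter counts:
  'd': 1
  'f': 1
  'l': 1
  'o': 2
Maximum count = 2
Most frequent = 'o' (2 times each)


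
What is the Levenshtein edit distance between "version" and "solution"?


Word 1: "version" (length 7)
Word 2: "solution" (length 8)
One optimal edit sequence (insert/delete/substitute each cost 1):
  1. insert 's'  (+1)
  2. substitute 'v' -> 'o'  (+1)
  3. substitute 'e' -> 'l'  (+1)
  4. substitute 'r' -> 'u'  (+1)
  5. substitute 's' -> 't'  (+1)
  6. keep 'i'
  7. keep 'o'
  8. keep 'n'
Total edit operations: 5
Edit distance = 5


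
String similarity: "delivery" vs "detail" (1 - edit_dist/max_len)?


Word 1: "delivery" (length 8)
Word 2: "detail" (length 6)
One optimal edit sequence:
  1. keep 'd'
  2. keep 'e'
  3. delete 'l'  (+1)
  4. delete 'i'  (+1)
  5. substitute 'v' -> 't'  (+1)
  6. substitute 'e' -> 'a'  (+1)
  7. substitute 'r' -> 'i'  (+1)
  8. substitute 'y' -> 'l'  (+1)
Edit distance = 6
Max length = max(8, 6) = 8
Similarity = 1 - 6/8
= 0.2500


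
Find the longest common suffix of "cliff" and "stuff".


Word 1: "cliff"
Word 2: "stuff"
Comparing from end:
  Pos -1: 'f' == 'f'
  Pos -2: 'f' == 'f'
  Pos -3: 'i' != 'u' (stop)
LCS = "ff" (length 2)


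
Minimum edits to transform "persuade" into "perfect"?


Word 1: "persuade" (length 8)
Word 2: "perfect" (length 7)
One optimal edit sequence (insert/delete/substitute each cost 1):
  1. keep 'p'
  2. keep 'e'
  3. keep 'r'
  4. delete 's'  (+1)
  5. substitute 'u' -> 'f'  (+1)
  6. substitute 'a' -> 'e'  (+1)
  7. substitute 'd' -> 'c'  (+1)
  8. substitute 'e' -> 't'  (+1)
Total edit operations: 5
Edit distance = 5


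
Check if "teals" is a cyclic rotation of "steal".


Word: "steal", Candidate: "teals"
Method: check if candidate is substring of word+word
"stealsteal" contains "teals"? Yes
Is rotation = Yes


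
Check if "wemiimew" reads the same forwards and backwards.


Word: "wemiimew"
Reversed: "wemiimew"
Forward == Backward? wemiimew == wemiimew
Palindrome = Yes


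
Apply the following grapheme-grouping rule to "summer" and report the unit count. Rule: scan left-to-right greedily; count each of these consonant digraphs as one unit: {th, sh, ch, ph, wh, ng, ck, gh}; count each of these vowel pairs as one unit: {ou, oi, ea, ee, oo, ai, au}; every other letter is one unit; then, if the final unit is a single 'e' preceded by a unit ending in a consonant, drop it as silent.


Word: "summer" (6 letters)
Left-to-right scan:
  [1] 's' (letter)
  [2] 'u' (letter)
  [3] 'm' (letter)
  [4] 'm' (letter)
  [5] 'e' (letter)
  [6] 'r' (letter)
Units from scan: 6
Sound units = 6 units


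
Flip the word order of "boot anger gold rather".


Original: "boot anger gold rather"
Words (1..n): boot | anger | gold | rather
Reversed (n..1): rather | gold | anger | boot
Result = "rather gold anger boot"


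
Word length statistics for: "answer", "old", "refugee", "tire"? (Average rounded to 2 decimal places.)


Lengths: "answer"=6, "old"=3, "refugee"=7, "tire"=4
Sum = 20, Count = 4
Average = 20/4 = 5.00
= avg=5.00, min=3, max=7


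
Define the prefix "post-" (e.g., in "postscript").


Prefix: post-
Example: postscript (post- + script)
Meaning = after


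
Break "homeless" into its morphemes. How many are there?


Word: "homeless"
Morphemes: home + -less
Each morpheme carries meaning
= 2 morphemes


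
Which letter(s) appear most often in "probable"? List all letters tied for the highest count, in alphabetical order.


Word: "probable"
Letter counts:
  'a': 1
  'b': 2
  'e': 1
  'l': 1
  'o': 1
  'p': 1
  'r': 1
Maximum count = 2
Most frequent = 'b' (2 times each)


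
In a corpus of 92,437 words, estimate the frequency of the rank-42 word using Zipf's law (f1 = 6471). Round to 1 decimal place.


Zipf's law: f(r) = f(1) / r
f(1) = 6471
f(42) = 6471 / 42
= 154.1 occurrences


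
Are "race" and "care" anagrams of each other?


Word 1: "race" → sorted: acer
Word 2: "care" → sorted: acer
Same letters? acer == acer
Anagram = Yes


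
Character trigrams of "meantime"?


Word: "meantime" (length 8)
Number of trigrams = 8 - 3 + 1 = 6
  Position 0: "mea"
  Position 1: "ean"
  Position 2: "ant"
  Position 3: "nti"
  Position 4: "tim"
  Position 5: "ime"
Trigrams = "mea", "ean", "ant", "nti", "tim", "ime"


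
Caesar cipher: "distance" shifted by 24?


Word: "distance"
Shift: 24
Each letter → (letter + shift) mod 26:
  'd' (3) + 24 = 1 → 'b'
  'i' (8) + 24 = 6 → 'g'
  's' (18) + 24 = 16 → 'q'
  't' (19) + 24 = 17 → 'r'
  'a' (0) + 24 = 24 → 'y'
  'n' (13) + 24 = 11 → 'l'
  'c' (2) + 24 = 0 → 'a'
  'e' (4) + 24 = 2 → 'c'
Result = "bgqrylac"


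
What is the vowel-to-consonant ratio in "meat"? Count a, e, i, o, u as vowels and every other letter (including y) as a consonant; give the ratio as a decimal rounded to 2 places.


Word: "meat"
Vowels (a,e,i,o,u): 2
Consonants: 2
Ratio = 2/2
= 1.00


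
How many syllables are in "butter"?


Word: "butter"
Syllable breakdown: but · ter
Counting: 2 parts
= 2 syllables


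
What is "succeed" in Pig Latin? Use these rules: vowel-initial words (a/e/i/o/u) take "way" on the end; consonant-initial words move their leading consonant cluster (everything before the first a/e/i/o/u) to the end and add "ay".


Word: "succeed"
Starts with consonant(s) → move to end, add 'ay'
Consonant cluster: "s"
Pig Latin = "ucceedsay"


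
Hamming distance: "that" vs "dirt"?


Comparing character by character (same length = 4):
  Pos 0: 't' vs 'd' !=
  Pos 1: 'h' vs 'i' !=
  Pos 2: 'a' vs 'r' !=
  Pos 3: 't' vs 't' =
Hamming distance = 3


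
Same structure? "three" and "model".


Pattern of "three": [0, 1, 2, 3, 3]
Pattern of "model": [0, 1, 2, 3, 4]
Patterns do not match
Same pattern = No


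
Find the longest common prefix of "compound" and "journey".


Word 1: "compound"
Word 2: "journey"
Comparing from start:
  Pos 0: 'c' != 'j' (stop)
LCP = "" (length 0)


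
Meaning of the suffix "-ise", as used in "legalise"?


Suffix: -ise
Example: legalise (legal + -ise)
Meaning = to make


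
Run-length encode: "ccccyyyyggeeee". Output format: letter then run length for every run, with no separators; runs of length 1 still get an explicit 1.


String: "ccccyyyyggeeee"
Scanning for consecutive runs:
  'c' x 4
  'y' x 4
  'g' x 2
  'e' x 4
RLE = "c4y4g2e4"


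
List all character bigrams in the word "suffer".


Word: "suffer" (length 6)
Number of bigrams = 6 - 2 + 1 = 5
  Position 0: "su"
  Position 1: "uf"
  Position 2: "ff"
  Position 3: "fe"
  Position 4: "er"
Bigrams = "su", "uf", "ff", "fe", "er"


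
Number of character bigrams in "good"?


Word: "good" (length 4)
Number of 2-grams = length - 2 + 1 = 4 - 2 + 1
= 3


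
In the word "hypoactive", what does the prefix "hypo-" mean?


Prefix: hypo-
Example: hypoactive = hypo- + active
Meaning = under / below normal


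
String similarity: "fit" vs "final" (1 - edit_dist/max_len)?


Word 1: "fit" (length 3)
Word 2: "final" (length 5)
One optimal edit sequence:
  1. keep 'f'
  2. keep 'i'
  3. insert 'n'  (+1)
  4. insert 'a'  (+1)
  5. substitute 't' -> 'l'  (+1)
Edit distance = 3
Max length = max(3, 5) = 5
Similarity = 1 - 3/5
= 0.4000


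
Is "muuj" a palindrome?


Word: "muuj"
Reversed: "juum"
Forward == Backward? muuj != juum
Palindrome = No


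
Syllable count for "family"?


Word: "family"
Syllable breakdown: fam | i | ly
Counting: 3 parts
= 3 syllables


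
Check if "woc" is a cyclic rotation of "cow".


Word: "cow", Candidate: "woc"
Method: check if candidate is substring of word+word
"cowcow" contains "woc"? No
Is rotation = No


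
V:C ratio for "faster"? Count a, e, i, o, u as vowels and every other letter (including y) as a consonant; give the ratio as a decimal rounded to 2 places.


Word: "faster"
Vowels (a,e,i,o,u): 2
Consonants: 4
Ratio = 2/4
= 0.50


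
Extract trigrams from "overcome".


Word: "overcome" (length 8)
Number of trigrams = 8 - 3 + 1 = 6
  Position 0: "ove"
  Position 1: "ver"
  Position 2: "erc"
  Position 3: "rco"
  Position 4: "com"
  Position 5: "ome"
Trigrams = "ove", "ver", "erc", "rco", "com", "ome"


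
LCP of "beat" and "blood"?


Word 1: "beat"
Word 2: "blood"
Comparing from start:
  Pos 0: 'b' == 'b'
  Pos 1: 'e' != 'l' (stop)
LCP = "b" (length 1)


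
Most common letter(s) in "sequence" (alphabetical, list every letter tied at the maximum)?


Word: "sequence"
Letter counts:
  'c': 1
  'e': 3
  'n': 1
  'q': 1
  's': 1
  'u': 1
Maximum count = 3
Most frequent = 'e' (3 times each)


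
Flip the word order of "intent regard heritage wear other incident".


Original: "intent regard heritage wear other incident"
Words (1..n): intent | regard | heritage | wear | other | incident
Reversed (n..1): incident | other | wear | heritage | regard | intent
Result = "incident other wear heritage regard intent"


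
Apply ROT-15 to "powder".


Word: "powder"
Shift: 15
Each letter → (letter + shift) mod 26:
  'p' (15) + 15 = 4 → 'e'
  'o' (14) + 15 = 3 → 'd'
  'w' (22) + 15 = 11 → 'l'
  'd' (3) + 15 = 18 → 's'
  'e' (4) + 15 = 19 → 't'
  'r' (17) + 15 = 6 → 'g'
Result = "edlstg"


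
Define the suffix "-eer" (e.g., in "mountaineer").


Suffix: -eer
Example: mountaineer = mountain + -eer
Meaning = one who is concerned with


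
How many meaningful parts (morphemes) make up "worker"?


Word: "worker"
Morphemes: work + -er
Each morpheme carries meaning
= 2 morphemes


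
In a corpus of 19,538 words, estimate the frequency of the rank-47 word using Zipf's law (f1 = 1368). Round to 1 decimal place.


Zipf's law: f(r) = f(1) / r
f(1) = 1368
f(47) = 1368 / 47
= 29.1 occurrences


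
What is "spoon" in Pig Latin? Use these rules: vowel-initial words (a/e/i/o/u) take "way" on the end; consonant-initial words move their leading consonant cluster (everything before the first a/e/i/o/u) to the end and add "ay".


Word: "spoon"
Starts with consonant(s) → move to end, add 'ay'
Consonant cluster: "sp"
Pig Latin = "oonspay"


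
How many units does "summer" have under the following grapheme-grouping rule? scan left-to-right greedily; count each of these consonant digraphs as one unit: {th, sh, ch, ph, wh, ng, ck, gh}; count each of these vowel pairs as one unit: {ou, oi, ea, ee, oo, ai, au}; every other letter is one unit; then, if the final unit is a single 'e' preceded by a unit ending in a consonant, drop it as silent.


Word: "summer" (6 letters)
Left-to-right scan:
  1. 's' (letter)
  2. 'u' (letter)
  3. 'm' (letter)
  4. 'm' (letter)
  5. 'e' (letter)
  6. 'r' (letter)
Units from scan: 6
Sound units = 6 units


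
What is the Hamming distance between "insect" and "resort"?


Comparing character by character (same length = 6):
  Pos 0: 'i' vs 'r' !=
  Pos 1: 'n' vs 'e' !=
  Pos 2: 's' vs 's' =
  Pos 3: 'e' vs 'o' !=
  Pos 4: 'c' vs 'r' !=
  Pos 5: 't' vs 't' =
Hamming distance = 4


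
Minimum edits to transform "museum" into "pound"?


Word 1: "museum" (length 6)
Word 2: "pound" (length 5)
One optimal edit sequence (insert/delete/substitute each cost 1):
  1. delete 'm'  (+1)
  2. substitute 'u' -> 'p'  (+1)
  3. substitute 's' -> 'o'  (+1)
  4. substitute 'e' -> 'u'  (+1)
  5. substitute 'u' -> 'n'  (+1)
  6. substitute 'm' -> 'd'  (+1)
Total edit operations: 6
Edit distance = 6


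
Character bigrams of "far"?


Word: "far" (length 3)
Number of bigrams = 3 - 2 + 1 = 2
  Position 0: "fa"
  Position 1: "ar"
Bigrams = "fa", "ar"


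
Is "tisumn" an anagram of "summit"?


Word 1: "summit" → sorted: immstu
Word 2: "tisumn" → sorted: imnstu
Same letters? immstu != imnstu
Anagram = No


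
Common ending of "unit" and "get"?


Word 1: "unit"
Word 2: "get"
Comparing from end:
  Pos -1: 't' == 't'
  Pos -2: 'i' != 'e' (stop)
LCS = "t" (length 1)


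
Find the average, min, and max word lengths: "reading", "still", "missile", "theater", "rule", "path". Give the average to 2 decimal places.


Lengths: "reading"=7, "still"=5, "missile"=7, "theater"=7, "rule"=4, "path"=4
Sum = 34, Count = 6
Average = 34/6 = 5.67
= avg=5.67, min=4, max=7


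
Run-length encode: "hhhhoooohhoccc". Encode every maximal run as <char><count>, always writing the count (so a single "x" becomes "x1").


String: "hhhhoooohhoccc"
Scanning for consecutive runs:
  'h' x 4
  'o' x 4
  'h' x 2
  'o' x 1
  'c' x 3
RLE = "h4o4h2o1c3"


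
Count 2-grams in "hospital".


Word: "hospital" (length 8)
Number of 2-grams = length - 2 + 1 = 8 - 2 + 1
= 7


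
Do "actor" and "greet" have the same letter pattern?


Pattern of "actor": [0, 1, 2, 3, 4]
Pattern of "greet": [0, 1, 2, 2, 3]
Patterns do not match
Same pattern = No


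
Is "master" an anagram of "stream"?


Word 1: "stream" → sorted: aemrst
Word 2: "master" → sorted: aemrst
Same letters? aemrst == aemrst
Anagram = Yes


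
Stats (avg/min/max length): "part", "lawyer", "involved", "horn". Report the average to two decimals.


Lengths: "part"=4, "lawyer"=6, "involved"=8, "horn"=4
Sum = 22, Count = 4
Average = 22/4 = 5.50
= avg=5.50, min=4, max=8


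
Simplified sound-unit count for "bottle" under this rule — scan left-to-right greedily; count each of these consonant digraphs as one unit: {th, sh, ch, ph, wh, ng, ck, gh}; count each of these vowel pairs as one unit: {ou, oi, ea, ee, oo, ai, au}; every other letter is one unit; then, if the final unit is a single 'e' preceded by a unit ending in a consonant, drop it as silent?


Word: "bottle" (6 letters)
Left-to-right scan:
  (1) 'b' (letter)
  (2) 'o' (letter)
  (3) 't' (letter)
  (4) 't' (letter)
  (5) 'l' (letter)
  (6) 'e' (letter)
Units from scan: 6
Final unit is 'e' after a consonant -> drop as silent (-1)
Sound units = 5 units


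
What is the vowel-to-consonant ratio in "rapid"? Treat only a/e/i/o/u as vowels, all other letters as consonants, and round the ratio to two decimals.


Word: "rapid"
Vowels (a,e,i,o,u): 2
Consonants: 3
Ratio = 2/3
= 0.67


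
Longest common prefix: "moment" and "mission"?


Word 1: "moment"
Word 2: "mission"
Comparing from start:
  Pos 0: 'm' == 'm'
  Pos 1: 'o' != 'i' (stop)
LCP = "m" (length 1)


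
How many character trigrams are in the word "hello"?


Word: "hello" (length 5)
Number of 3-grams = length - 3 + 1 = 5 - 3 + 1
= 3


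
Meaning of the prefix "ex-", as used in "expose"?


Prefix: ex-
Example: expose (ex- + pose)
Meaning = out / former


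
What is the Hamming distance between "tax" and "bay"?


Comparing character by character (same length = 3):
  Pos 0: 't' vs 'b' !=
  Pos 1: 'a' vs 'a' =
  Pos 2: 'x' vs 'y' !=
Hamming distance = 2


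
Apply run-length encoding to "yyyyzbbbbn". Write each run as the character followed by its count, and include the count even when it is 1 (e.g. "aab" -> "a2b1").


String: "yyyyzbbbbn"
Scanning for consecutive runs:
  'y' x 4
  'z' x 1
  'b' x 4
  'n' x 1
RLE = "y4z1b4n1"


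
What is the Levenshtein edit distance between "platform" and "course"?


Word 1: "platform" (length 8)
Word 2: "course" (length 6)
One optimal edit sequence (insert/delete/substitute each cost 1):
  1. delete 'p'  (+1)
  2. delete 'l'  (+1)
  3. substitute 'a' -> 'c'  (+1)
  4. substitute 't' -> 'o'  (+1)
  5. substitute 'f' -> 'u'  (+1)
  6. substitute 'o' -> 'r'  (+1)
  7. substitute 'r' -> 's'  (+1)
  8. substitute 'm' -> 'e'  (+1)
Total edit operations: 8
Edit distance = 8


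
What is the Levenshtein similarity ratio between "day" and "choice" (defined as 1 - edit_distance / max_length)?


Word 1: "day" (length 3)
Word 2: "choice" (length 6)
One optimal edit sequence:
  1. insert 'c'  (+1)
  2. insert 'h'  (+1)
  3. insert 'o'  (+1)
  4. substitute 'd' -> 'i'  (+1)
  5. substitute 'a' -> 'c'  (+1)
  6. substitute 'y' -> 'e'  (+1)
Edit distance = 6
Max length = max(3, 6) = 6
Similarity = 1 - 6/6
= 0.0000


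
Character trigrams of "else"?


Word: "else" (length 4)
Number of trigrams = 4 - 3 + 1 = 2
  Position 0: "els"
  Position 1: "lse"
Trigrams = "els", "lse"


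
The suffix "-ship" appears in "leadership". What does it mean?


Suffix: -ship
Example: leadership (leader + -ship)
Meaning = state / position


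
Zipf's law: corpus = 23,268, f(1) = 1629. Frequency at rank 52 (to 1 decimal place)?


Zipf's law: f(r) = f(1) / r
f(1) = 1629
f(52) = 1629 / 52
= 31.3 occurrences


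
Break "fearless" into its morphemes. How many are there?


Word: "fearless"
Morphemes: fear | -less
Each morpheme carries meaning
= 2 morphemes


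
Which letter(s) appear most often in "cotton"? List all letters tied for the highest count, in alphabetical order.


Word: "cotton"
Letter counts:
  'c': 1
  'n': 1
  'o': 2
  't': 2
Maximum count = 2
Most frequent = 'o', 't' (2 times each)


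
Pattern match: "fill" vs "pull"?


Pattern of "fill": [0, 1, 2, 2]
Pattern of "pull": [0, 1, 2, 2]
Patterns match
Same pattern = Yes


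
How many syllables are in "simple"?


Word: "simple"
Syllable breakdown: sim / ple
Counting: 2 parts
= 2 syllables


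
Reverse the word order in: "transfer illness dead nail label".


Original: "transfer illness dead nail label"
Words (1..n): transfer | illness | dead | nail | label
Reversed (n..1): label | nail | dead | illness | transfer
Result = "label nail dead illness transfer"


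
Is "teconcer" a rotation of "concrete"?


Word: "concrete", Candidate: "teconcer"
Method: check if candidate is substring of word+word
"concreteconcrete" contains "teconcer"? No
Is rotation = No


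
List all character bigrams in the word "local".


Word: "local" (length 5)
Number of bigrams = 5 - 2 + 1 = 4
  Position 0: "lo"
  Position 1: "oc"
  Position 2: "ca"
  Position 3: "al"
Bigrams = "lo", "oc", "ca", "al"


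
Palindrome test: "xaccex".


Word: "xaccex"
Reversed: "xeccax"
Forward == Backward? xaccex != xeccax
Palindrome = No


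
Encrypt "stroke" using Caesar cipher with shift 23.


Word: "stroke"
Shift: 23
Each letter → (letter + shift) mod 26:
  's' (18) + 23 = 15 → 'p'
  't' (19) + 23 = 16 → 'q'
  'r' (17) + 23 = 14 → 'o'
  'o' (14) + 23 = 11 → 'l'
  'k' (10) + 23 = 7 → 'h'
  'e' (4) + 23 = 1 → 'b'
Result = "pqolhb"


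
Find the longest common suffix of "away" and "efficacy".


Word 1: "away"
Word 2: "efficacy"
Comparing from end:
  Pos -1: 'y' == 'y'
  Pos -2: 'a' != 'c' (stop)
LCS = "y" (length 1)


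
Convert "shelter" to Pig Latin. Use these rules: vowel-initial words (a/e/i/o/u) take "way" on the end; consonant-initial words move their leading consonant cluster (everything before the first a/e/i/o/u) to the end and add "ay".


Word: "shelter"
Starts with consonant(s) → move to end, add 'ay'
Consonant cluster: "sh"
Pig Latin = "eltershay"


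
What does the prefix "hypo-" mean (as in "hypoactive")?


Prefix: hypo-
Example: hypoactive (hypo- + active)
Meaning = under / below normal


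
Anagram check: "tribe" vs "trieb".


Word 1: "tribe" → sorted: beirt
Word 2: "trieb" → sorted: beirt
Same letters? beirt == beirt
Anagram = Yes


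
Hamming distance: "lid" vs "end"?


Comparing character by character (same length = 3):
  Pos 0: 'l' vs 'e' !=
  Pos 1: 'i' vs 'n' !=
  Pos 2: 'd' vs 'd' =
Hamming distance = 2


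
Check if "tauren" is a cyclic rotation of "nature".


Word: "nature", Candidate: "tauren"
Method: check if candidate is substring of word+word
"naturenature" contains "tauren"? No
Is rotation = No


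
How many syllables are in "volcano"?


Word: "volcano"
Syllable breakdown: vol-ca-no
Counting: 3 parts
= 3 syllables


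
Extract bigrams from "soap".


Word: "soap" (length 4)
Number of bigrams = 4 - 2 + 1 = 3
  Position 0: "so"
  Position 1: "oa"
  Position 2: "ap"
Bigrams = "so", "oa", "ap"


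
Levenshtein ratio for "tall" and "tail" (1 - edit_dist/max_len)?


Word 1: "tall" (length 4)
Word 2: "tail" (length 4)
One optimal edit sequence:
  1. keep 't'
  2. keep 'a'
  3. substitute 'l' -> 'i'  (+1)
  4. keep 'l'
Edit distance = 1
Max length = max(4, 4) = 4
Similarity = 1 - 1/4
= 0.7500


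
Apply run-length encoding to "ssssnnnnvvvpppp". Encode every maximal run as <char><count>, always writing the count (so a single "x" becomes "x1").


String: "ssssnnnnvvvpppp"
Scanning for consecutive runs:
  's' x 4
  'n' x 4
  'v' x 3
  'p' x 4
RLE = "s4n4v3p4"


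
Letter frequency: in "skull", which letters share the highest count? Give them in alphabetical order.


Word: "skull"
Letter counts:
  'k': 1
  'l': 2
  's': 1
  'u': 1
Maximum count = 2
Most frequent = 'l' (2 times each)


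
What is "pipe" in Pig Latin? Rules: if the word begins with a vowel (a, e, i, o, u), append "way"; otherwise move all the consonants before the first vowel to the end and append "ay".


Word: "pipe"
Starts with consonant(s) → move to end, add 'ay'
Consonant cluster: "p"
Pig Latin = "ipepay"
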